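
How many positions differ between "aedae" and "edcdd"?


Comparing "aedae" and "edcdd" position by position:
  Position 0: 'a' vs 'e' => DIFFER
  Position 1: 'e' vs 'd' => DIFFER
  Position 2: 'd' vs 'c' => DIFFER
  Position 3: 'a' vs 'd' => DIFFER
  Position 4: 'e' vs 'd' => DIFFER
Positions that differ: 5

5


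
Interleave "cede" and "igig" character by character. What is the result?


Interleaving "cede" and "igig":
  Position 0: 'c' from first, 'i' from second => "ci"
  Position 1: 'e' from first, 'g' from second => "eg"
  Position 2: 'd' from first, 'i' from second => "di"
  Position 3: 'e' from first, 'g' from second => "eg"
Result: ciegdieg

ciegdieg


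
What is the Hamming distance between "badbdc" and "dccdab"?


Comparing "badbdc" and "dccdab" position by position:
  Position 0: 'b' vs 'd' => differ
  Position 1: 'a' vs 'c' => differ
  Position 2: 'd' vs 'c' => differ
  Position 3: 'b' vs 'd' => differ
  Position 4: 'd' vs 'a' => differ
  Position 5: 'c' vs 'b' => differ
Total differences (Hamming distance): 6

6


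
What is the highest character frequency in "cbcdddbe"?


Input: cbcdddbe
Character counts:
  'b': 2
  'c': 2
  'd': 3
  'e': 1
Maximum frequency: 3

3


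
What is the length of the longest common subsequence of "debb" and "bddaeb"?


LCS of "debb" and "bddaeb"
DP table:
           b    d    d    a    e    b
      0    0    0    0    0    0    0
  d   0    0    1    1    1    1    1
  e   0    0    1    1    1    2    2
  b   0    1    1    1    1    2    3
  b   0    1    1    1    1    2    3
LCS length = dp[4][6] = 3

3


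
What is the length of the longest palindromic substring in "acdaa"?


Input: "acdaa"
Checking substrings for palindromes:
  [3:5] "aa" (len 2) => palindrome
Longest palindromic substring: "aa" with length 2

2


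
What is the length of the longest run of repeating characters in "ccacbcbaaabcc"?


Input: "ccacbcbaaabcc"
Scanning for longest run:
  Position 1 ('c'): continues run of 'c', length=2
  Position 2 ('a'): new char, reset run to 1
  Position 3 ('c'): new char, reset run to 1
  Position 4 ('b'): new char, reset run to 1
  Position 5 ('c'): new char, reset run to 1
  Position 6 ('b'): new char, reset run to 1
  Position 7 ('a'): new char, reset run to 1
  Position 8 ('a'): continues run of 'a', length=2
  Position 9 ('a'): continues run of 'a', length=3
  Position 10 ('b'): new char, reset run to 1
  Position 11 ('c'): new char, reset run to 1
  Position 12 ('c'): continues run of 'c', length=2
Longest run: 'a' with length 3

3


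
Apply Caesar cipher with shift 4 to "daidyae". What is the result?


Caesar cipher: shift "daidyae" by 4
  'd' (pos 3) + 4 = pos 7 = 'h'
  'a' (pos 0) + 4 = pos 4 = 'e'
  'i' (pos 8) + 4 = pos 12 = 'm'
  'd' (pos 3) + 4 = pos 7 = 'h'
  'y' (pos 24) + 4 = pos 2 = 'c'
  'a' (pos 0) + 4 = pos 4 = 'e'
  'e' (pos 4) + 4 = pos 8 = 'i'
Result: hemhcei

hemhcei


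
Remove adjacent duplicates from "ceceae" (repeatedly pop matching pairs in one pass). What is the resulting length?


Input: ceceae
Stack-based adjacent duplicate removal:
  Read 'c': push. Stack: c
  Read 'e': push. Stack: ce
  Read 'c': push. Stack: cec
  Read 'e': push. Stack: cece
  Read 'a': push. Stack: cecea
  Read 'e': push. Stack: ceceae
Final stack: "ceceae" (length 6)

6


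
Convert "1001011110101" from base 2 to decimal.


Input: "1001011110101" in base 2
Positional expansion:
  Digit '1' (value 1) x 2^12 = 4096
  Digit '0' (value 0) x 2^11 = 0
  Digit '0' (value 0) x 2^10 = 0
  Digit '1' (value 1) x 2^9 = 512
  Digit '0' (value 0) x 2^8 = 0
  Digit '1' (value 1) x 2^7 = 128
  Digit '1' (value 1) x 2^6 = 64
  Digit '1' (value 1) x 2^5 = 32
  Digit '1' (value 1) x 2^4 = 16
  Digit '0' (value 0) x 2^3 = 0
  Digit '1' (value 1) x 2^2 = 4
  Digit '0' (value 0) x 2^1 = 0
  Digit '1' (value 1) x 2^0 = 1
Sum = 4853

4853


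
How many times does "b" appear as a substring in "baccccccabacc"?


Searching for "b" in "baccccccabacc"
Scanning each position:
  Position 0: "b" => MATCH
  Position 1: "a" => no
  Position 2: "c" => no
  Position 3: "c" => no
  Position 4: "c" => no
  Position 5: "c" => no
  Position 6: "c" => no
  Position 7: "c" => no
  Position 8: "a" => no
  Position 9: "b" => MATCH
  Position 10: "a" => no
  Position 11: "c" => no
  Position 12: "c" => no
Total occurrences: 2

2


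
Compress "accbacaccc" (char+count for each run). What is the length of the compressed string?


Input: accbacaccc
Runs:
  'a' x 1 => "a1"
  'c' x 2 => "c2"
  'b' x 1 => "b1"
  'a' x 1 => "a1"
  'c' x 1 => "c1"
  'a' x 1 => "a1"
  'c' x 3 => "c3"
Compressed: "a1c2b1a1c1a1c3"
Compressed length: 14

14


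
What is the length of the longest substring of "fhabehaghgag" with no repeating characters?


Input: "fhabehaghgag"
Sliding window (track last position of each char):
  Position 0 ('f'): window [0,0] length 1 -- new best
  Position 1 ('h'): window [0,1] length 2 -- new best
  Position 2 ('a'): window [0,2] length 3 -- new best
  Position 3 ('b'): window [0,3] length 4 -- new best
  Position 4 ('e'): window [0,4] length 5 -- new best
  Position 5 ('h'): repeat (last at 1), move window start to 2
  Position 5 ('h'): window [2,5] length 4
  Position 6 ('a'): repeat (last at 2), move window start to 3
  Position 6 ('a'): window [3,6] length 4
  Position 7 ('g'): window [3,7] length 5
  Position 8 ('h'): repeat (last at 5), move window start to 6
  Position 8 ('h'): window [6,8] length 3
  Position 9 ('g'): repeat (last at 7), move window start to 8
  Position 9 ('g'): window [8,9] length 2
  Position 10 ('a'): window [8,10] length 3
  Position 11 ('g'): repeat (last at 9), move window start to 10
  Position 11 ('g'): window [10,11] length 2
Longest substring with no repeats: "fhabe" with length 5

5


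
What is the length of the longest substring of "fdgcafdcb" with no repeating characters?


Input: "fdgcafdcb"
Sliding window (track last position of each char):
  Position 0 ('f'): window [0,0] length 1 -- new best
  Position 1 ('d'): window [0,1] length 2 -- new best
  Position 2 ('g'): window [0,2] length 3 -- new best
  Position 3 ('c'): window [0,3] length 4 -- new best
  Position 4 ('a'): window [0,4] length 5 -- new best
  Position 5 ('f'): repeat (last at 0), move window start to 1
  Position 5 ('f'): window [1,5] length 5
  Position 6 ('d'): repeat (last at 1), move window start to 2
  Position 6 ('d'): window [2,6] length 5
  Position 7 ('c'): repeat (last at 3), move window start to 4
  Position 7 ('c'): window [4,7] length 4
  Position 8 ('b'): window [4,8] length 5
Longest substring with no repeats: "fdgca" with length 5

5


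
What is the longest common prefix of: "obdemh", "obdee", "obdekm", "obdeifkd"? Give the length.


Words: obdemh, obdee, obdekm, obdeifkd
  Position 0: all 'o' => match
  Position 1: all 'b' => match
  Position 2: all 'd' => match
  Position 3: all 'e' => match
  Position 4: ('m', 'e', 'k', 'i') => mismatch, stop
LCP = "obde" (length 4)

4


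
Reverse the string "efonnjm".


Input: efonnjm
Reading characters right to left:
  Position 6: 'm'
  Position 5: 'j'
  Position 4: 'n'
  Position 3: 'n'
  Position 2: 'o'
  Position 1: 'f'
  Position 0: 'e'
Reversed: mjnnofe

mjnnofe


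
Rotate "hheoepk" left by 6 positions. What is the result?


Input: "hheoepk", rotate left by 6
First 6 characters: "hheoep"
Remaining characters: "k"
Concatenate remaining + first: "k" + "hheoep" = "khheoep"

khheoep


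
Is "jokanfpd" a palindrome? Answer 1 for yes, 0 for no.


Input: jokanfpd
Reversed: dpfnakoj
  Compare pos 0 ('j') with pos 7 ('d'): MISMATCH
  Compare pos 1 ('o') with pos 6 ('p'): MISMATCH
  Compare pos 2 ('k') with pos 5 ('f'): MISMATCH
  Compare pos 3 ('a') with pos 4 ('n'): MISMATCH
Result: not a palindrome

0


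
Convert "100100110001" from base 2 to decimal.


Input: "100100110001" in base 2
Positional expansion:
  Digit '1' (value 1) x 2^11 = 2048
  Digit '0' (value 0) x 2^10 = 0
  Digit '0' (value 0) x 2^9 = 0
  Digit '1' (value 1) x 2^8 = 256
  Digit '0' (value 0) x 2^7 = 0
  Digit '0' (value 0) x 2^6 = 0
  Digit '1' (value 1) x 2^5 = 32
  Digit '1' (value 1) x 2^4 = 16
  Digit '0' (value 0) x 2^3 = 0
  Digit '0' (value 0) x 2^2 = 0
  Digit '0' (value 0) x 2^1 = 0
  Digit '1' (value 1) x 2^0 = 1
Sum = 2353

2353


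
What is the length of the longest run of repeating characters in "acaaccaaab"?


Input: "acaaccaaab"
Scanning for longest run:
  Position 1 ('c'): new char, reset run to 1
  Position 2 ('a'): new char, reset run to 1
  Position 3 ('a'): continues run of 'a', length=2
  Position 4 ('c'): new char, reset run to 1
  Position 5 ('c'): continues run of 'c', length=2
  Position 6 ('a'): new char, reset run to 1
  Position 7 ('a'): continues run of 'a', length=2
  Position 8 ('a'): continues run of 'a', length=3
  Position 9 ('b'): new char, reset run to 1
Longest run: 'a' with length 3

3


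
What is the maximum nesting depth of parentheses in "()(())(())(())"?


Input: "()(())(())(())"
Tracking depth:
  Position 0 '(': depth becomes 1
  Position 1 ')': depth becomes 0
  Position 2 '(': depth becomes 1
  Position 3 '(': depth becomes 2
  Position 4 ')': depth becomes 1
  Position 5 ')': depth becomes 0
  Position 6 '(': depth becomes 1
  Position 7 '(': depth becomes 2
  Position 8 ')': depth becomes 1
  Position 9 ')': depth becomes 0
  Position 10 '(': depth becomes 1
  Position 11 '(': depth becomes 2
  Position 12 ')': depth becomes 1
  Position 13 ')': depth becomes 0
Maximum depth reached: 2

2


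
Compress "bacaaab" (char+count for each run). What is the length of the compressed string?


Input: bacaaab
Runs:
  'b' x 1 => "b1"
  'a' x 1 => "a1"
  'c' x 1 => "c1"
  'a' x 3 => "a3"
  'b' x 1 => "b1"
Compressed: "b1a1c1a3b1"
Compressed length: 10

10


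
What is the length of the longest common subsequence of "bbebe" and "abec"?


LCS of "bbebe" and "abec"
DP table:
           a    b    e    c
      0    0    0    0    0
  b   0    0    1    1    1
  b   0    0    1    1    1
  e   0    0    1    2    2
  b   0    0    1    2    2
  e   0    0    1    2    2
LCS length = dp[5][4] = 2

2


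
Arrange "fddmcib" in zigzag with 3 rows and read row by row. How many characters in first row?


Zigzag "fddmcib" into 3 rows:
Placing characters:
  'f' => row 0
  'd' => row 1
  'd' => row 2
  'm' => row 1
  'c' => row 0
  'i' => row 1
  'b' => row 2
Rows:
  Row 0: "fc"
  Row 1: "dmi"
  Row 2: "db"
First row length: 2

2


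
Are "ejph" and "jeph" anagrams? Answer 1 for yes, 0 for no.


Strings: "ejph", "jeph"
Sorted first:  ehjp
Sorted second: ehjp
Sorted forms match => anagrams

1


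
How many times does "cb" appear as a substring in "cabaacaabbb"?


Searching for "cb" in "cabaacaabbb"
Scanning each position:
  Position 0: "ca" => no
  Position 1: "ab" => no
  Position 2: "ba" => no
  Position 3: "aa" => no
  Position 4: "ac" => no
  Position 5: "ca" => no
  Position 6: "aa" => no
  Position 7: "ab" => no
  Position 8: "bb" => no
  Position 9: "bb" => no
Total occurrences: 0

0


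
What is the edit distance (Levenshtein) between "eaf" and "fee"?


Computing edit distance: "eaf" -> "fee"
DP table:
           f    e    e
      0    1    2    3
  e   1    1    1    2
  a   2    2    2    2
  f   3    2    3    3
Edit distance = dp[3][3] = 3

3


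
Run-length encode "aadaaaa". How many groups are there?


Input: aadaaaa
Scanning for consecutive runs:
  Group 1: 'a' x 2 (positions 0-1)
  Group 2: 'd' x 1 (positions 2-2)
  Group 3: 'a' x 4 (positions 3-6)
Total groups: 3

3


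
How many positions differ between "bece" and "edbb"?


Comparing "bece" and "edbb" position by position:
  Position 0: 'b' vs 'e' => DIFFER
  Position 1: 'e' vs 'd' => DIFFER
  Position 2: 'c' vs 'b' => DIFFER
  Position 3: 'e' vs 'b' => DIFFER
Positions that differ: 4

4


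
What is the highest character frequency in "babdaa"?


Input: babdaa
Character counts:
  'a': 3
  'b': 2
  'd': 1
Maximum frequency: 3

3


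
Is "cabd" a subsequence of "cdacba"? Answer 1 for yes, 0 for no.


Check if "cabd" is a subsequence of "cdacba"
Greedy scan:
  Position 0 ('c'): matches sub[0] = 'c'
  Position 1 ('d'): no match needed
  Position 2 ('a'): matches sub[1] = 'a'
  Position 3 ('c'): no match needed
  Position 4 ('b'): matches sub[2] = 'b'
  Position 5 ('a'): no match needed
Only matched 3/4 characters => not a subsequence

0


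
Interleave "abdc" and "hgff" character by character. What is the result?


Interleaving "abdc" and "hgff":
  Position 0: 'a' from first, 'h' from second => "ah"
  Position 1: 'b' from first, 'g' from second => "bg"
  Position 2: 'd' from first, 'f' from second => "df"
  Position 3: 'c' from first, 'f' from second => "cf"
Result: ahbgdfcf

ahbgdfcf


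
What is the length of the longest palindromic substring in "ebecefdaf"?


Input: "ebecefdaf"
Checking substrings for palindromes:
  [0:3] "ebe" (len 3) => palindrome
  [2:5] "ece" (len 3) => palindrome
Longest palindromic substring: "ebe" with length 3

3


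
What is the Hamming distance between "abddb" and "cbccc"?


Comparing "abddb" and "cbccc" position by position:
  Position 0: 'a' vs 'c' => differ
  Position 1: 'b' vs 'b' => same
  Position 2: 'd' vs 'c' => differ
  Position 3: 'd' vs 'c' => differ
  Position 4: 'b' vs 'c' => differ
Total differences (Hamming distance): 4

4


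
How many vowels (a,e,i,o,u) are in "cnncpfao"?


Input: cnncpfao
Checking each character:
  'c' at position 0: consonant
  'n' at position 1: consonant
  'n' at position 2: consonant
  'c' at position 3: consonant
  'p' at position 4: consonant
  'f' at position 5: consonant
  'a' at position 6: vowel (running total: 1)
  'o' at position 7: vowel (running total: 2)
Total vowels: 2

2


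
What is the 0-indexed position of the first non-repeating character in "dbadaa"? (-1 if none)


Input: dbadaa
Character frequencies:
  'a': 3
  'b': 1
  'd': 2
Scanning left to right for freq == 1:
  Position 0 ('d'): freq=2, skip
  Position 1 ('b'): unique! => answer = 1

1


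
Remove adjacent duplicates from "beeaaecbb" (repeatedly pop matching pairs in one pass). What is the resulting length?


Input: beeaaecbb
Stack-based adjacent duplicate removal:
  Read 'b': push. Stack: b
  Read 'e': push. Stack: be
  Read 'e': matches stack top 'e' => pop. Stack: b
  Read 'a': push. Stack: ba
  Read 'a': matches stack top 'a' => pop. Stack: b
  Read 'e': push. Stack: be
  Read 'c': push. Stack: bec
  Read 'b': push. Stack: becb
  Read 'b': matches stack top 'b' => pop. Stack: bec
Final stack: "bec" (length 3)

3


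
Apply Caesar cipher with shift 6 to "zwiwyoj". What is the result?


Caesar cipher: shift "zwiwyoj" by 6
  'z' (pos 25) + 6 = pos 5 = 'f'
  'w' (pos 22) + 6 = pos 2 = 'c'
  'i' (pos 8) + 6 = pos 14 = 'o'
  'w' (pos 22) + 6 = pos 2 = 'c'
  'y' (pos 24) + 6 = pos 4 = 'e'
  'o' (pos 14) + 6 = pos 20 = 'u'
  'j' (pos 9) + 6 = pos 15 = 'p'
Result: fcoceup

fcoceup


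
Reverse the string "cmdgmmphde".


Input: cmdgmmphde
Reading characters right to left:
  Position 9: 'e'
  Position 8: 'd'
  Position 7: 'h'
  Position 6: 'p'
  Position 5: 'm'
  Position 4: 'm'
  Position 3: 'g'
  Position 2: 'd'
  Position 1: 'm'
  Position 0: 'c'
Reversed: edhpmmgdmc

edhpmmgdmc


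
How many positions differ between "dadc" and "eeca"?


Comparing "dadc" and "eeca" position by position:
  Position 0: 'd' vs 'e' => DIFFER
  Position 1: 'a' vs 'e' => DIFFER
  Position 2: 'd' vs 'c' => DIFFER
  Position 3: 'c' vs 'a' => DIFFER
Positions that differ: 4

4


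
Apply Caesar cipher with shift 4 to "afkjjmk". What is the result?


Caesar cipher: shift "afkjjmk" by 4
  'a' (pos 0) + 4 = pos 4 = 'e'
  'f' (pos 5) + 4 = pos 9 = 'j'
  'k' (pos 10) + 4 = pos 14 = 'o'
  'j' (pos 9) + 4 = pos 13 = 'n'
  'j' (pos 9) + 4 = pos 13 = 'n'
  'm' (pos 12) + 4 = pos 16 = 'q'
  'k' (pos 10) + 4 = pos 14 = 'o'
Result: ejonnqo

ejonnqo


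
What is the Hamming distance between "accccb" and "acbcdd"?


Comparing "accccb" and "acbcdd" position by position:
  Position 0: 'a' vs 'a' => same
  Position 1: 'c' vs 'c' => same
  Position 2: 'c' vs 'b' => differ
  Position 3: 'c' vs 'c' => same
  Position 4: 'c' vs 'd' => differ
  Position 5: 'b' vs 'd' => differ
Total differences (Hamming distance): 3

3


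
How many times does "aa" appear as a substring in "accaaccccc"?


Searching for "aa" in "accaaccccc"
Scanning each position:
  Position 0: "ac" => no
  Position 1: "cc" => no
  Position 2: "ca" => no
  Position 3: "aa" => MATCH
  Position 4: "ac" => no
  Position 5: "cc" => no
  Position 6: "cc" => no
  Position 7: "cc" => no
  Position 8: "cc" => no
Total occurrences: 1

1


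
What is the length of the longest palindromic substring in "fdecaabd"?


Input: "fdecaabd"
Checking substrings for palindromes:
  [4:6] "aa" (len 2) => palindrome
Longest palindromic substring: "aa" with length 2

2


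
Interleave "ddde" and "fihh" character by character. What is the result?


Interleaving "ddde" and "fihh":
  Position 0: 'd' from first, 'f' from second => "df"
  Position 1: 'd' from first, 'i' from second => "di"
  Position 2: 'd' from first, 'h' from second => "dh"
  Position 3: 'e' from first, 'h' from second => "eh"
Result: dfdidheh

dfdidheh


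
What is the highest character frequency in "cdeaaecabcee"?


Input: cdeaaecabcee
Character counts:
  'a': 3
  'b': 1
  'c': 3
  'd': 1
  'e': 4
Maximum frequency: 4

4


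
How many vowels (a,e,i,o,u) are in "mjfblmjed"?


Input: mjfblmjed
Checking each character:
  'm' at position 0: consonant
  'j' at position 1: consonant
  'f' at position 2: consonant
  'b' at position 3: consonant
  'l' at position 4: consonant
  'm' at position 5: consonant
  'j' at position 6: consonant
  'e' at position 7: vowel (running total: 1)
  'd' at position 8: consonant
Total vowels: 1

1


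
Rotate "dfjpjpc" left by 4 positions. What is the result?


Input: "dfjpjpc", rotate left by 4
First 4 characters: "dfjp"
Remaining characters: "jpc"
Concatenate remaining + first: "jpc" + "dfjp" = "jpcdfjp"

jpcdfjp


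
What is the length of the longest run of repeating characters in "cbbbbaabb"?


Input: "cbbbbaabb"
Scanning for longest run:
  Position 1 ('b'): new char, reset run to 1
  Position 2 ('b'): continues run of 'b', length=2
  Position 3 ('b'): continues run of 'b', length=3
  Position 4 ('b'): continues run of 'b', length=4
  Position 5 ('a'): new char, reset run to 1
  Position 6 ('a'): continues run of 'a', length=2
  Position 7 ('b'): new char, reset run to 1
  Position 8 ('b'): continues run of 'b', length=2
Longest run: 'b' with length 4

4


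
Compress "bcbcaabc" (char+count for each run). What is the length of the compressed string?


Input: bcbcaabc
Runs:
  'b' x 1 => "b1"
  'c' x 1 => "c1"
  'b' x 1 => "b1"
  'c' x 1 => "c1"
  'a' x 2 => "a2"
  'b' x 1 => "b1"
  'c' x 1 => "c1"
Compressed: "b1c1b1c1a2b1c1"
Compressed length: 14

14


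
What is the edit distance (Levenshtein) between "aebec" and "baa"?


Computing edit distance: "aebec" -> "baa"
DP table:
           b    a    a
      0    1    2    3
  a   1    1    1    2
  e   2    2    2    2
  b   3    2    3    3
  e   4    3    3    4
  c   5    4    4    4
Edit distance = dp[5][3] = 4

4


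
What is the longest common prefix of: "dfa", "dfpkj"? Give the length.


Words: dfa, dfpkj
  Position 0: all 'd' => match
  Position 1: all 'f' => match
  Position 2: ('a', 'p') => mismatch, stop
LCP = "df" (length 2)

2


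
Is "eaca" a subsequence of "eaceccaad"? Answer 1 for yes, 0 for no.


Check if "eaca" is a subsequence of "eaceccaad"
Greedy scan:
  Position 0 ('e'): matches sub[0] = 'e'
  Position 1 ('a'): matches sub[1] = 'a'
  Position 2 ('c'): matches sub[2] = 'c'
  Position 3 ('e'): no match needed
  Position 4 ('c'): no match needed
  Position 5 ('c'): no match needed
  Position 6 ('a'): matches sub[3] = 'a'
  Position 7 ('a'): no match needed
  Position 8 ('d'): no match needed
All 4 characters matched => is a subsequence

1


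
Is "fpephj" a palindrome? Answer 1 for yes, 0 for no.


Input: fpephj
Reversed: jhpepf
  Compare pos 0 ('f') with pos 5 ('j'): MISMATCH
  Compare pos 1 ('p') with pos 4 ('h'): MISMATCH
  Compare pos 2 ('e') with pos 3 ('p'): MISMATCH
Result: not a palindrome

0


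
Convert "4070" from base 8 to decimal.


Input: "4070" in base 8
Positional expansion:
  Digit '4' (value 4) x 8^3 = 2048
  Digit '0' (value 0) x 8^2 = 0
  Digit '7' (value 7) x 8^1 = 56
  Digit '0' (value 0) x 8^0 = 0
Sum = 2104

2104


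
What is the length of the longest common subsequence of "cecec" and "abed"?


LCS of "cecec" and "abed"
DP table:
           a    b    e    d
      0    0    0    0    0
  c   0    0    0    0    0
  e   0    0    0    1    1
  c   0    0    0    1    1
  e   0    0    0    1    1
  c   0    0    0    1    1
LCS length = dp[5][4] = 1

1


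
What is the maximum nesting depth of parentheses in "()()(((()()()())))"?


Input: "()()(((()()()())))"
Tracking depth:
  Position 0 '(': depth becomes 1
  Position 1 ')': depth becomes 0
  Position 2 '(': depth becomes 1
  Position 3 ')': depth becomes 0
  Position 4 '(': depth becomes 1
  Position 5 '(': depth becomes 2
  Position 6 '(': depth becomes 3
  Position 7 '(': depth becomes 4
  Position 8 ')': depth becomes 3
  Position 9 '(': depth becomes 4
  Position 10 ')': depth becomes 3
  Position 11 '(': depth becomes 4
  Position 12 ')': depth becomes 3
  Position 13 '(': depth becomes 4
  Position 14 ')': depth becomes 3
  Position 15 ')': depth becomes 2
  Position 16 ')': depth becomes 1
  Position 17 ')': depth becomes 0
Maximum depth reached: 4

4


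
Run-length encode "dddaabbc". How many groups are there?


Input: dddaabbc
Scanning for consecutive runs:
  Group 1: 'd' x 3 (positions 0-2)
  Group 2: 'a' x 2 (positions 3-4)
  Group 3: 'b' x 2 (positions 5-6)
  Group 4: 'c' x 1 (positions 7-7)
Total groups: 4

4


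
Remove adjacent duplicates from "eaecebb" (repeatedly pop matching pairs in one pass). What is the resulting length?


Input: eaecebb
Stack-based adjacent duplicate removal:
  Read 'e': push. Stack: e
  Read 'a': push. Stack: ea
  Read 'e': push. Stack: eae
  Read 'c': push. Stack: eaec
  Read 'e': push. Stack: eaece
  Read 'b': push. Stack: eaeceb
  Read 'b': matches stack top 'b' => pop. Stack: eaece
Final stack: "eaece" (length 5)

5


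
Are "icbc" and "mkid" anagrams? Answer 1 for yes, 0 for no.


Strings: "icbc", "mkid"
Sorted first:  bcci
Sorted second: dikm
Differ at position 0: 'b' vs 'd' => not anagrams

0


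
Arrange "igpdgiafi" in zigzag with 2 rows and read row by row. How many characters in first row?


Zigzag "igpdgiafi" into 2 rows:
Placing characters:
  'i' => row 0
  'g' => row 1
  'p' => row 0
  'd' => row 1
  'g' => row 0
  'i' => row 1
  'a' => row 0
  'f' => row 1
  'i' => row 0
Rows:
  Row 0: "ipgai"
  Row 1: "gdif"
First row length: 5

5


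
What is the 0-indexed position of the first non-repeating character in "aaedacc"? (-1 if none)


Input: aaedacc
Character frequencies:
  'a': 3
  'c': 2
  'd': 1
  'e': 1
Scanning left to right for freq == 1:
  Position 0 ('a'): freq=3, skip
  Position 1 ('a'): freq=3, skip
  Position 2 ('e'): unique! => answer = 2

2


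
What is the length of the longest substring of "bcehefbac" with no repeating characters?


Input: "bcehefbac"
Sliding window (track last position of each char):
  Position 0 ('b'): window [0,0] length 1 -- new best
  Position 1 ('c'): window [0,1] length 2 -- new best
  Position 2 ('e'): window [0,2] length 3 -- new best
  Position 3 ('h'): window [0,3] length 4 -- new best
  Position 4 ('e'): repeat (last at 2), move window start to 3
  Position 4 ('e'): window [3,4] length 2
  Position 5 ('f'): window [3,5] length 3
  Position 6 ('b'): window [3,6] length 4
  Position 7 ('a'): window [3,7] length 5 -- new best
  Position 8 ('c'): window [3,8] length 6 -- new best
Longest substring with no repeats: "hefbac" with length 6

6


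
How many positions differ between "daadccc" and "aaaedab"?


Comparing "daadccc" and "aaaedab" position by position:
  Position 0: 'd' vs 'a' => DIFFER
  Position 1: 'a' vs 'a' => same
  Position 2: 'a' vs 'a' => same
  Position 3: 'd' vs 'e' => DIFFER
  Position 4: 'c' vs 'd' => DIFFER
  Position 5: 'c' vs 'a' => DIFFER
  Position 6: 'c' vs 'b' => DIFFER
Positions that differ: 5

5


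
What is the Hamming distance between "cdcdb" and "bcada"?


Comparing "cdcdb" and "bcada" position by position:
  Position 0: 'c' vs 'b' => differ
  Position 1: 'd' vs 'c' => differ
  Position 2: 'c' vs 'a' => differ
  Position 3: 'd' vs 'd' => same
  Position 4: 'b' vs 'a' => differ
Total differences (Hamming distance): 4

4


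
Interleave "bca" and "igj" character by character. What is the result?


Interleaving "bca" and "igj":
  Position 0: 'b' from first, 'i' from second => "bi"
  Position 1: 'c' from first, 'g' from second => "cg"
  Position 2: 'a' from first, 'j' from second => "aj"
Result: bicgaj

bicgaj


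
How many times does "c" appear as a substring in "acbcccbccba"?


Searching for "c" in "acbcccbccba"
Scanning each position:
  Position 0: "a" => no
  Position 1: "c" => MATCH
  Position 2: "b" => no
  Position 3: "c" => MATCH
  Position 4: "c" => MATCH
  Position 5: "c" => MATCH
  Position 6: "b" => no
  Position 7: "c" => MATCH
  Position 8: "c" => MATCH
  Position 9: "b" => no
  Position 10: "a" => no
Total occurrences: 6

6


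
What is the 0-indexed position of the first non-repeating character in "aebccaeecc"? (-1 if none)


Input: aebccaeecc
Character frequencies:
  'a': 2
  'b': 1
  'c': 4
  'e': 3
Scanning left to right for freq == 1:
  Position 0 ('a'): freq=2, skip
  Position 1 ('e'): freq=3, skip
  Position 2 ('b'): unique! => answer = 2

2


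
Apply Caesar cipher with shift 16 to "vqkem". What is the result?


Caesar cipher: shift "vqkem" by 16
  'v' (pos 21) + 16 = pos 11 = 'l'
  'q' (pos 16) + 16 = pos 6 = 'g'
  'k' (pos 10) + 16 = pos 0 = 'a'
  'e' (pos 4) + 16 = pos 20 = 'u'
  'm' (pos 12) + 16 = pos 2 = 'c'
Result: lgauc

lgauc


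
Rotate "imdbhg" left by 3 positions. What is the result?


Input: "imdbhg", rotate left by 3
First 3 characters: "imd"
Remaining characters: "bhg"
Concatenate remaining + first: "bhg" + "imd" = "bhgimd"

bhgimd


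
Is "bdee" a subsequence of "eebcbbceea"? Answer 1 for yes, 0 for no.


Check if "bdee" is a subsequence of "eebcbbceea"
Greedy scan:
  Position 0 ('e'): no match needed
  Position 1 ('e'): no match needed
  Position 2 ('b'): matches sub[0] = 'b'
  Position 3 ('c'): no match needed
  Position 4 ('b'): no match needed
  Position 5 ('b'): no match needed
  Position 6 ('c'): no match needed
  Position 7 ('e'): no match needed
  Position 8 ('e'): no match needed
  Position 9 ('a'): no match needed
Only matched 1/4 characters => not a subsequence

0


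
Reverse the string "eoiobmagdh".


Input: eoiobmagdh
Reading characters right to left:
  Position 9: 'h'
  Position 8: 'd'
  Position 7: 'g'
  Position 6: 'a'
  Position 5: 'm'
  Position 4: 'b'
  Position 3: 'o'
  Position 2: 'i'
  Position 1: 'o'
  Position 0: 'e'
Reversed: hdgamboioe

hdgamboioe


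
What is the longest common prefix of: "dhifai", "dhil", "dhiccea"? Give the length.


Words: dhifai, dhil, dhiccea
  Position 0: all 'd' => match
  Position 1: all 'h' => match
  Position 2: all 'i' => match
  Position 3: ('f', 'l', 'c') => mismatch, stop
LCP = "dhi" (length 3)

3


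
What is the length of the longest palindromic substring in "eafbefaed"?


Input: "eafbefaed"
Checking substrings for palindromes:
  No multi-char palindromic substrings found
Longest palindromic substring: "e" with length 1

1


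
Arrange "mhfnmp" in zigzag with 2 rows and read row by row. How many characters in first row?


Zigzag "mhfnmp" into 2 rows:
Placing characters:
  'm' => row 0
  'h' => row 1
  'f' => row 0
  'n' => row 1
  'm' => row 0
  'p' => row 1
Rows:
  Row 0: "mfm"
  Row 1: "hnp"
First row length: 3

3


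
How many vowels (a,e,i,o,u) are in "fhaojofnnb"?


Input: fhaojofnnb
Checking each character:
  'f' at position 0: consonant
  'h' at position 1: consonant
  'a' at position 2: vowel (running total: 1)
  'o' at position 3: vowel (running total: 2)
  'j' at position 4: consonant
  'o' at position 5: vowel (running total: 3)
  'f' at position 6: consonant
  'n' at position 7: consonant
  'n' at position 8: consonant
  'b' at position 9: consonant
Total vowels: 3

3


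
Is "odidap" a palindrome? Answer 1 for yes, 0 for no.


Input: odidap
Reversed: padido
  Compare pos 0 ('o') with pos 5 ('p'): MISMATCH
  Compare pos 1 ('d') with pos 4 ('a'): MISMATCH
  Compare pos 2 ('i') with pos 3 ('d'): MISMATCH
Result: not a palindrome

0


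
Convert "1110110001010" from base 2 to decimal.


Input: "1110110001010" in base 2
Positional expansion:
  Digit '1' (value 1) x 2^12 = 4096
  Digit '1' (value 1) x 2^11 = 2048
  Digit '1' (value 1) x 2^10 = 1024
  Digit '0' (value 0) x 2^9 = 0
  Digit '1' (value 1) x 2^8 = 256
  Digit '1' (value 1) x 2^7 = 128
  Digit '0' (value 0) x 2^6 = 0
  Digit '0' (value 0) x 2^5 = 0
  Digit '0' (value 0) x 2^4 = 0
  Digit '1' (value 1) x 2^3 = 8
  Digit '0' (value 0) x 2^2 = 0
  Digit '1' (value 1) x 2^1 = 2
  Digit '0' (value 0) x 2^0 = 0
Sum = 7562

7562


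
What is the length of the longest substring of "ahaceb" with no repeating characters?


Input: "ahaceb"
Sliding window (track last position of each char):
  Position 0 ('a'): window [0,0] length 1 -- new best
  Position 1 ('h'): window [0,1] length 2 -- new best
  Position 2 ('a'): repeat (last at 0), move window start to 1
  Position 2 ('a'): window [1,2] length 2
  Position 3 ('c'): window [1,3] length 3 -- new best
  Position 4 ('e'): window [1,4] length 4 -- new best
  Position 5 ('b'): window [1,5] length 5 -- new best
Longest substring with no repeats: "haceb" with length 5

5


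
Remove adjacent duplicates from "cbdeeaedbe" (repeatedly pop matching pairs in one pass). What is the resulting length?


Input: cbdeeaedbe
Stack-based adjacent duplicate removal:
  Read 'c': push. Stack: c
  Read 'b': push. Stack: cb
  Read 'd': push. Stack: cbd
  Read 'e': push. Stack: cbde
  Read 'e': matches stack top 'e' => pop. Stack: cbd
  Read 'a': push. Stack: cbda
  Read 'e': push. Stack: cbdae
  Read 'd': push. Stack: cbdaed
  Read 'b': push. Stack: cbdaedb
  Read 'e': push. Stack: cbdaedbe
Final stack: "cbdaedbe" (length 8)

8


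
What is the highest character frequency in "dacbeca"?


Input: dacbeca
Character counts:
  'a': 2
  'b': 1
  'c': 2
  'd': 1
  'e': 1
Maximum frequency: 2

2


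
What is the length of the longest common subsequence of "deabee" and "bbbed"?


LCS of "deabee" and "bbbed"
DP table:
           b    b    b    e    d
      0    0    0    0    0    0
  d   0    0    0    0    0    1
  e   0    0    0    0    1    1
  a   0    0    0    0    1    1
  b   0    1    1    1    1    1
  e   0    1    1    1    2    2
  e   0    1    1    1    2    2
LCS length = dp[6][5] = 2

2


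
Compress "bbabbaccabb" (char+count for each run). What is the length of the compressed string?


Input: bbabbaccabb
Runs:
  'b' x 2 => "b2"
  'a' x 1 => "a1"
  'b' x 2 => "b2"
  'a' x 1 => "a1"
  'c' x 2 => "c2"
  'a' x 1 => "a1"
  'b' x 2 => "b2"
Compressed: "b2a1b2a1c2a1b2"
Compressed length: 14

14


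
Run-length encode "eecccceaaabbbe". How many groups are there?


Input: eecccceaaabbbe
Scanning for consecutive runs:
  Group 1: 'e' x 2 (positions 0-1)
  Group 2: 'c' x 4 (positions 2-5)
  Group 3: 'e' x 1 (positions 6-6)
  Group 4: 'a' x 3 (positions 7-9)
  Group 5: 'b' x 3 (positions 10-12)
  Group 6: 'e' x 1 (positions 13-13)
Total groups: 6

6


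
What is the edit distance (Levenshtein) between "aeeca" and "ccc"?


Computing edit distance: "aeeca" -> "ccc"
DP table:
           c    c    c
      0    1    2    3
  a   1    1    2    3
  e   2    2    2    3
  e   3    3    3    3
  c   4    3    3    3
  a   5    4    4    4
Edit distance = dp[5][3] = 4

4


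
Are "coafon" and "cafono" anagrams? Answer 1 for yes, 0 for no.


Strings: "coafon", "cafono"
Sorted first:  acfnoo
Sorted second: acfnoo
Sorted forms match => anagrams

1


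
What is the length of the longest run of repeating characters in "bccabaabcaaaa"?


Input: "bccabaabcaaaa"
Scanning for longest run:
  Position 1 ('c'): new char, reset run to 1
  Position 2 ('c'): continues run of 'c', length=2
  Position 3 ('a'): new char, reset run to 1
  Position 4 ('b'): new char, reset run to 1
  Position 5 ('a'): new char, reset run to 1
  Position 6 ('a'): continues run of 'a', length=2
  Position 7 ('b'): new char, reset run to 1
  Position 8 ('c'): new char, reset run to 1
  Position 9 ('a'): new char, reset run to 1
  Position 10 ('a'): continues run of 'a', length=2
  Position 11 ('a'): continues run of 'a', length=3
  Position 12 ('a'): continues run of 'a', length=4
Longest run: 'a' with length 4

4


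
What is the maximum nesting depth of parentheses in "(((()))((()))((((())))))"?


Input: "(((()))((()))((((())))))"
Tracking depth:
  Position 0 '(': depth becomes 1
  Position 1 '(': depth becomes 2
  Position 2 '(': depth becomes 3
  Position 3 '(': depth becomes 4
  Position 4 ')': depth becomes 3
  Position 5 ')': depth becomes 2
  Position 6 ')': depth becomes 1
  Position 7 '(': depth becomes 2
  Position 8 '(': depth becomes 3
  Position 9 '(': depth becomes 4
  Position 10 ')': depth becomes 3
  Position 11 ')': depth becomes 2
  Position 12 ')': depth becomes 1
  Position 13 '(': depth becomes 2
  Position 14 '(': depth becomes 3
  Position 15 '(': depth becomes 4
  Position 16 '(': depth becomes 5
  Position 17 '(': depth becomes 6
  Position 18 ')': depth becomes 5
  Position 19 ')': depth becomes 4
  Position 20 ')': depth becomes 3
  Position 21 ')': depth becomes 2
  Position 22 ')': depth becomes 1
  Position 23 ')': depth becomes 0
Maximum depth reached: 6

6


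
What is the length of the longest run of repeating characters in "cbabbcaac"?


Input: "cbabbcaac"
Scanning for longest run:
  Position 1 ('b'): new char, reset run to 1
  Position 2 ('a'): new char, reset run to 1
  Position 3 ('b'): new char, reset run to 1
  Position 4 ('b'): continues run of 'b', length=2
  Position 5 ('c'): new char, reset run to 1
  Position 6 ('a'): new char, reset run to 1
  Position 7 ('a'): continues run of 'a', length=2
  Position 8 ('c'): new char, reset run to 1
Longest run: 'b' with length 2

2


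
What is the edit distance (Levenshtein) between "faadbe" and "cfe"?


Computing edit distance: "faadbe" -> "cfe"
DP table:
           c    f    e
      0    1    2    3
  f   1    1    1    2
  a   2    2    2    2
  a   3    3    3    3
  d   4    4    4    4
  b   5    5    5    5
  e   6    6    6    5
Edit distance = dp[6][3] = 5

5


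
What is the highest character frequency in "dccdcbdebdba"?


Input: dccdcbdebdba
Character counts:
  'a': 1
  'b': 3
  'c': 3
  'd': 4
  'e': 1
Maximum frequency: 4

4


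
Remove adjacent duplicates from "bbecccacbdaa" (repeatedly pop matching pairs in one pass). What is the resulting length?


Input: bbecccacbdaa
Stack-based adjacent duplicate removal:
  Read 'b': push. Stack: b
  Read 'b': matches stack top 'b' => pop. Stack: (empty)
  Read 'e': push. Stack: e
  Read 'c': push. Stack: ec
  Read 'c': matches stack top 'c' => pop. Stack: e
  Read 'c': push. Stack: ec
  Read 'a': push. Stack: eca
  Read 'c': push. Stack: ecac
  Read 'b': push. Stack: ecacb
  Read 'd': push. Stack: ecacbd
  Read 'a': push. Stack: ecacbda
  Read 'a': matches stack top 'a' => pop. Stack: ecacbd
Final stack: "ecacbd" (length 6)

6


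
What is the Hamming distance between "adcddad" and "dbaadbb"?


Comparing "adcddad" and "dbaadbb" position by position:
  Position 0: 'a' vs 'd' => differ
  Position 1: 'd' vs 'b' => differ
  Position 2: 'c' vs 'a' => differ
  Position 3: 'd' vs 'a' => differ
  Position 4: 'd' vs 'd' => same
  Position 5: 'a' vs 'b' => differ
  Position 6: 'd' vs 'b' => differ
Total differences (Hamming distance): 6

6


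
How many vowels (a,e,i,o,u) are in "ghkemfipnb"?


Input: ghkemfipnb
Checking each character:
  'g' at position 0: consonant
  'h' at position 1: consonant
  'k' at position 2: consonant
  'e' at position 3: vowel (running total: 1)
  'm' at position 4: consonant
  'f' at position 5: consonant
  'i' at position 6: vowel (running total: 2)
  'p' at position 7: consonant
  'n' at position 8: consonant
  'b' at position 9: consonant
Total vowels: 2

2


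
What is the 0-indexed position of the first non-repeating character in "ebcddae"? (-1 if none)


Input: ebcddae
Character frequencies:
  'a': 1
  'b': 1
  'c': 1
  'd': 2
  'e': 2
Scanning left to right for freq == 1:
  Position 0 ('e'): freq=2, skip
  Position 1 ('b'): unique! => answer = 1

1


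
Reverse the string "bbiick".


Input: bbiick
Reading characters right to left:
  Position 5: 'k'
  Position 4: 'c'
  Position 3: 'i'
  Position 2: 'i'
  Position 1: 'b'
  Position 0: 'b'
Reversed: kciibb

kciibb


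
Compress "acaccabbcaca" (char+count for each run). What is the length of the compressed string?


Input: acaccabbcaca
Runs:
  'a' x 1 => "a1"
  'c' x 1 => "c1"
  'a' x 1 => "a1"
  'c' x 2 => "c2"
  'a' x 1 => "a1"
  'b' x 2 => "b2"
  'c' x 1 => "c1"
  'a' x 1 => "a1"
  'c' x 1 => "c1"
  'a' x 1 => "a1"
Compressed: "a1c1a1c2a1b2c1a1c1a1"
Compressed length: 20

20


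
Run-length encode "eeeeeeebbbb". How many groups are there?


Input: eeeeeeebbbb
Scanning for consecutive runs:
  Group 1: 'e' x 7 (positions 0-6)
  Group 2: 'b' x 4 (positions 7-10)
Total groups: 2

2


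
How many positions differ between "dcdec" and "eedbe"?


Comparing "dcdec" and "eedbe" position by position:
  Position 0: 'd' vs 'e' => DIFFER
  Position 1: 'c' vs 'e' => DIFFER
  Position 2: 'd' vs 'd' => same
  Position 3: 'e' vs 'b' => DIFFER
  Position 4: 'c' vs 'e' => DIFFER
Positions that differ: 4

4


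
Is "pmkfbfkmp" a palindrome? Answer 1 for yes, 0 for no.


Input: pmkfbfkmp
Reversed: pmkfbfkmp
  Compare pos 0 ('p') with pos 8 ('p'): match
  Compare pos 1 ('m') with pos 7 ('m'): match
  Compare pos 2 ('k') with pos 6 ('k'): match
  Compare pos 3 ('f') with pos 5 ('f'): match
Result: palindrome

1


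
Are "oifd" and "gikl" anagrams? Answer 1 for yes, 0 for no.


Strings: "oifd", "gikl"
Sorted first:  dfio
Sorted second: gikl
Differ at position 0: 'd' vs 'g' => not anagrams

0


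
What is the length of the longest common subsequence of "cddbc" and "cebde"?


LCS of "cddbc" and "cebde"
DP table:
           c    e    b    d    e
      0    0    0    0    0    0
  c   0    1    1    1    1    1
  d   0    1    1    1    2    2
  d   0    1    1    1    2    2
  b   0    1    1    2    2    2
  c   0    1    1    2    2    2
LCS length = dp[5][5] = 2

2


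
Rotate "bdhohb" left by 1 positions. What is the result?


Input: "bdhohb", rotate left by 1
First 1 characters: "b"
Remaining characters: "dhohb"
Concatenate remaining + first: "dhohb" + "b" = "dhohbb"

dhohbb


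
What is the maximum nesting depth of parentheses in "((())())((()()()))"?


Input: "((())())((()()()))"
Tracking depth:
  Position 0 '(': depth becomes 1
  Position 1 '(': depth becomes 2
  Position 2 '(': depth becomes 3
  Position 3 ')': depth becomes 2
  Position 4 ')': depth becomes 1
  Position 5 '(': depth becomes 2
  Position 6 ')': depth becomes 1
  Position 7 ')': depth becomes 0
  Position 8 '(': depth becomes 1
  Position 9 '(': depth becomes 2
  Position 10 '(': depth becomes 3
  Position 11 ')': depth becomes 2
  Position 12 '(': depth becomes 3
  Position 13 ')': depth becomes 2
  Position 14 '(': depth becomes 3
  Position 15 ')': depth becomes 2
  Position 16 ')': depth becomes 1
  Position 17 ')': depth becomes 0
Maximum depth reached: 3

3


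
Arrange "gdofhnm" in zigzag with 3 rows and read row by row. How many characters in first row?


Zigzag "gdofhnm" into 3 rows:
Placing characters:
  'g' => row 0
  'd' => row 1
  'o' => row 2
  'f' => row 1
  'h' => row 0
  'n' => row 1
  'm' => row 2
Rows:
  Row 0: "gh"
  Row 1: "dfn"
  Row 2: "om"
First row length: 2

2
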